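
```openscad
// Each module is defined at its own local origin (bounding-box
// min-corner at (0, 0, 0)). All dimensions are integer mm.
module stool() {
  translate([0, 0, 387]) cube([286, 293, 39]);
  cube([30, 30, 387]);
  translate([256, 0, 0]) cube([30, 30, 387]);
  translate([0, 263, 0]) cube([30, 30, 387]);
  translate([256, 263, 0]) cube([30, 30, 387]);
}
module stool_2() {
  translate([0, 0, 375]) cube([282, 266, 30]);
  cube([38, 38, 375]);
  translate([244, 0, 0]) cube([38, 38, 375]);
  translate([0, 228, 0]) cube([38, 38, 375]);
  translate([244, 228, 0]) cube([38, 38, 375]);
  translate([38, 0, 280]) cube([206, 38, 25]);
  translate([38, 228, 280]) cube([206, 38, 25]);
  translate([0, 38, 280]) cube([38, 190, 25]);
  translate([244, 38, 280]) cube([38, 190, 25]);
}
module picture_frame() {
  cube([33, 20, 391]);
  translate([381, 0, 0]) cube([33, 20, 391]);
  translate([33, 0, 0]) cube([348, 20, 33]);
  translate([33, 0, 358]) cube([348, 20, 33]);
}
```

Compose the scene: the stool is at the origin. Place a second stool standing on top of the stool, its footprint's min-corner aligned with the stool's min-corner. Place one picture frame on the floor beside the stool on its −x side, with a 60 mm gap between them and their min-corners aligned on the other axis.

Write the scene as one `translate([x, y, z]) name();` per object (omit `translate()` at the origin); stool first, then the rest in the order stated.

stool();
translate([0, 0, 426]) stool_2();
translate([-474, 0, 0]) picture_frame();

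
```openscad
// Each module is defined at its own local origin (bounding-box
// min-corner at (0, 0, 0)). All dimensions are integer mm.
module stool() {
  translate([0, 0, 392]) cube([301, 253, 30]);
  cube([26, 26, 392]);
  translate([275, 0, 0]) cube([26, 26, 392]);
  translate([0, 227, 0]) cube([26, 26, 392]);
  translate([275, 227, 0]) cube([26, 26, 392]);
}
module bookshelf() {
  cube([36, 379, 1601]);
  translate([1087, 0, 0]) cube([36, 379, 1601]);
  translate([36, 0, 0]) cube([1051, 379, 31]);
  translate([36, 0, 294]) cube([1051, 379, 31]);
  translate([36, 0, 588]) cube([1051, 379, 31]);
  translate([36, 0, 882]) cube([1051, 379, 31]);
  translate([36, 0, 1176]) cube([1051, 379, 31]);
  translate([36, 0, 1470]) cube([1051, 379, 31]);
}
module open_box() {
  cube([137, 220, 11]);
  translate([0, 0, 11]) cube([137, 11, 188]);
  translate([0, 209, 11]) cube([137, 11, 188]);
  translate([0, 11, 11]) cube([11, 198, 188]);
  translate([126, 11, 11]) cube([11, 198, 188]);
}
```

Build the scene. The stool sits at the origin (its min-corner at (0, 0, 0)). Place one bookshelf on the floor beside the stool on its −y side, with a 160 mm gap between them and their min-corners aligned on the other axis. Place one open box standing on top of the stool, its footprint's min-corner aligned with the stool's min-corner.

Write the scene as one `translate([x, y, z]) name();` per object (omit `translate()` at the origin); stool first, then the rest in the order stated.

stool();
translate([0, -539, 0]) bookshelf();
translate([0, 0, 422]) open_box();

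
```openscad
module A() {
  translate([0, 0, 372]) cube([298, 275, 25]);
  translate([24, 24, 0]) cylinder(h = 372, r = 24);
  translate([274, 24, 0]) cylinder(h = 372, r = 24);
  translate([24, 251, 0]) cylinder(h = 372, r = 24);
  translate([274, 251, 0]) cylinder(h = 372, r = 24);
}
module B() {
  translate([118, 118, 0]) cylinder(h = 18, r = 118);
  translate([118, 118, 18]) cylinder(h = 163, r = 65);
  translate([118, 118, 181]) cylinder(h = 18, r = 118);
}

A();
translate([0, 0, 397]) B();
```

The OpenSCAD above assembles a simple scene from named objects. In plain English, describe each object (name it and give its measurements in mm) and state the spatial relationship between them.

A is a simple wooden stool: a rectangular seat 298 mm (x) by 275 mm (y), 25 mm thick, top face at z = 397 mm, on four round legs, each 48 mm in diameter. The legs rest on z = 0, each leg's axis is inset half a diameter from the nearest pair of seat edges (so the leg's bounding box is flush with the corner).

B is a spool: two coaxial disc flanges of radius 118 mm and thickness 18 mm, joined by a core cylinder of radius 65 mm and height 163 mm. The lower flange rests on z = 0 and the three cylinders share a vertical axis.

The spool is on top of the stool.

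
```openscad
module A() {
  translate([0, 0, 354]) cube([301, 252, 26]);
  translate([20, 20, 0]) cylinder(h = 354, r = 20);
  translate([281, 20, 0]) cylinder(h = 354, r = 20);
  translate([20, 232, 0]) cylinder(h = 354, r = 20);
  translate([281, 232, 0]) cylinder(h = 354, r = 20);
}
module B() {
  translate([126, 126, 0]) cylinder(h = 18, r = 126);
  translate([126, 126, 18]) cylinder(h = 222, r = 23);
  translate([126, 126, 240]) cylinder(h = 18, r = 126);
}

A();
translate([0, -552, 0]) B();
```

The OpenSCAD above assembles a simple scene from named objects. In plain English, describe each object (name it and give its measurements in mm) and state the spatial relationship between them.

A is a four-legged stool. The seat is a 301×252×26 mm slab whose top surface is at z = 380 mm; four round legs, each 40 mm in diameter, run from the floor (z = 0) to the underside of the seat, each leg's axis is inset half a diameter from the nearest pair of seat edges (so the leg's bounding box is flush with the corner).

B is a spool: two coaxial disc flanges of radius 126 mm and thickness 18 mm, joined by a core cylinder of radius 23 mm and height 222 mm. The lower flange rests on z = 0 and the three cylinders share a vertical axis.

The spool is on the floor beside the stool on its −y side.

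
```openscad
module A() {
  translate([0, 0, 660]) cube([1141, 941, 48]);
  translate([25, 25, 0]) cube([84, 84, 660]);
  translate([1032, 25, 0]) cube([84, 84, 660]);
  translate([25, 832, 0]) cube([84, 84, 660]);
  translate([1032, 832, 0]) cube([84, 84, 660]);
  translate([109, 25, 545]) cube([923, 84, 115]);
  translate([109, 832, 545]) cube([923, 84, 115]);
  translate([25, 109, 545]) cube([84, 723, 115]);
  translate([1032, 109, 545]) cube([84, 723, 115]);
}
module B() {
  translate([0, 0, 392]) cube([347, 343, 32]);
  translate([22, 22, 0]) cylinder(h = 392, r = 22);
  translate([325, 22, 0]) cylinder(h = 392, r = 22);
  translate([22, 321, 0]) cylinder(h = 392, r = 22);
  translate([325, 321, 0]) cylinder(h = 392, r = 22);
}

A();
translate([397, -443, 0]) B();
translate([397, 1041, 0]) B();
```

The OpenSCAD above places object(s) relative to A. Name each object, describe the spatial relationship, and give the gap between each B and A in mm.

A is a table. B is a stool. Two stools sit around the table at the −y, +y sides. The gap between each stool and the table is 100 mm.

Each stool's nearest face is 100 mm from the table's bounding box.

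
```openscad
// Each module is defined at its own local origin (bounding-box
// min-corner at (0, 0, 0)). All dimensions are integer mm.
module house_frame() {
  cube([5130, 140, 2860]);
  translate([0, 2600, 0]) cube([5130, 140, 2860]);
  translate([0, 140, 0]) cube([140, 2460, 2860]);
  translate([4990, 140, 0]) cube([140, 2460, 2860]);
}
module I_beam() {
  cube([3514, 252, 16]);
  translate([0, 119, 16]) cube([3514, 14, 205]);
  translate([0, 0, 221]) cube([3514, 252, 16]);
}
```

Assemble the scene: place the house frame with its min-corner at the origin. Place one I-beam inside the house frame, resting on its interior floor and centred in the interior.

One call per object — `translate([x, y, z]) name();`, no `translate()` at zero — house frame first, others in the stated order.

house_frame();
translate([808, 1244, 0]) I_beam();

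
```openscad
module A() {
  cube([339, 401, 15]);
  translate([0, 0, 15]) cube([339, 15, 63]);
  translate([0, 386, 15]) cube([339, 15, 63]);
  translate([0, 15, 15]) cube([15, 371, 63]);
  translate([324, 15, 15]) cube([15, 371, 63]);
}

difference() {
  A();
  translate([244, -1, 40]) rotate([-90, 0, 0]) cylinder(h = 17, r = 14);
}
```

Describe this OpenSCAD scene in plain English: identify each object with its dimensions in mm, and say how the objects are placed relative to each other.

A is an open storage box with external size 339×401×78 mm and wall thickness 15 mm (the base is also 15 mm thick). The base covers the whole footprint; the four walls stand on the base, with the y-facing walls full-width and the x-facing walls fitting between their inner faces.

The open box has a circular hole of radius 14 mm through its front wall, centred at (x = 244, z = 40).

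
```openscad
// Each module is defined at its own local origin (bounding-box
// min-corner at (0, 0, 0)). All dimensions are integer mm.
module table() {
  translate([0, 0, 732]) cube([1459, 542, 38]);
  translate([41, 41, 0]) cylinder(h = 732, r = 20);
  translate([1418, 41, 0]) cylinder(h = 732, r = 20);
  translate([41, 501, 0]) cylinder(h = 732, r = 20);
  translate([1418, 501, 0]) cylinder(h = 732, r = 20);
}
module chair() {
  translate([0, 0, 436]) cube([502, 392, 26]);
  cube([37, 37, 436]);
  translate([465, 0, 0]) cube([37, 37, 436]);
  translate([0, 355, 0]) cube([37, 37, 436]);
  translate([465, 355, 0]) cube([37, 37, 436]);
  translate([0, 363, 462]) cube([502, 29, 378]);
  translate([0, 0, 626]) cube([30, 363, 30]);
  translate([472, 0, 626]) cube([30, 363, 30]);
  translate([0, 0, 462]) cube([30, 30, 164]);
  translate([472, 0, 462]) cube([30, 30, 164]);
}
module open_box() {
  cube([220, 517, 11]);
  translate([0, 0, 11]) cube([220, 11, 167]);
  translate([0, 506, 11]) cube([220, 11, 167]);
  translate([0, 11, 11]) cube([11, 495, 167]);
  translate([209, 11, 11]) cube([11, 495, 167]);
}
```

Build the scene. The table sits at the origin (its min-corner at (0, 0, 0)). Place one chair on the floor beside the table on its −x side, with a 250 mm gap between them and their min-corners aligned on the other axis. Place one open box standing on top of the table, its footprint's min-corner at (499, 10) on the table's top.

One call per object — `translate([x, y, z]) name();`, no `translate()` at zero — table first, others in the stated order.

table();
translate([-752, 0, 0]) chair();
translate([499, 10, 770]) open_box();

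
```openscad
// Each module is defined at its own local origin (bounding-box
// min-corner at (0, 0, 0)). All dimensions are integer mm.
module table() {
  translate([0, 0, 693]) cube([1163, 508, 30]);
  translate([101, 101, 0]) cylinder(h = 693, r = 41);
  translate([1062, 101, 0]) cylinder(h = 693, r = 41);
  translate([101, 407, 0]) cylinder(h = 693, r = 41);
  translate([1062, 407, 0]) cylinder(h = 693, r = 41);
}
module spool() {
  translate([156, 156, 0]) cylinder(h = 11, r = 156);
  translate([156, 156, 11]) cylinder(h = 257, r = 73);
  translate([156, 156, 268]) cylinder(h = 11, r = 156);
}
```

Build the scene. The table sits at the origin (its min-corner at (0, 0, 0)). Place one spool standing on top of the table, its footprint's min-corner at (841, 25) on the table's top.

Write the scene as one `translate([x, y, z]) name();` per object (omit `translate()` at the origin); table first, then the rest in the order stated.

table();
translate([841, 25, 723]) spool();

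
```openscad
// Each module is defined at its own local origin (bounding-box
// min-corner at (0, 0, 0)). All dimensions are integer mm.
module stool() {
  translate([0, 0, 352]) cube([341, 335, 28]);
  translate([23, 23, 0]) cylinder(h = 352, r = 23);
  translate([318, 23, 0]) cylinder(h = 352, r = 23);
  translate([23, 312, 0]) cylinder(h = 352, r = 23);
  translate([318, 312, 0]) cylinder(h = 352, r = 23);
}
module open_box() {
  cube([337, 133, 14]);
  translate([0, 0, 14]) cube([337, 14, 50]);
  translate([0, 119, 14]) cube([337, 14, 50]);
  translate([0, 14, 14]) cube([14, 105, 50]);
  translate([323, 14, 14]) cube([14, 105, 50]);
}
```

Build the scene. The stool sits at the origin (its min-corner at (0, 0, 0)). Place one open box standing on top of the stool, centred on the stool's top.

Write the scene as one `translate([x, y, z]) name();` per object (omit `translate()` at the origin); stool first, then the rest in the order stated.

stool();
translate([2, 101, 380]) open_box();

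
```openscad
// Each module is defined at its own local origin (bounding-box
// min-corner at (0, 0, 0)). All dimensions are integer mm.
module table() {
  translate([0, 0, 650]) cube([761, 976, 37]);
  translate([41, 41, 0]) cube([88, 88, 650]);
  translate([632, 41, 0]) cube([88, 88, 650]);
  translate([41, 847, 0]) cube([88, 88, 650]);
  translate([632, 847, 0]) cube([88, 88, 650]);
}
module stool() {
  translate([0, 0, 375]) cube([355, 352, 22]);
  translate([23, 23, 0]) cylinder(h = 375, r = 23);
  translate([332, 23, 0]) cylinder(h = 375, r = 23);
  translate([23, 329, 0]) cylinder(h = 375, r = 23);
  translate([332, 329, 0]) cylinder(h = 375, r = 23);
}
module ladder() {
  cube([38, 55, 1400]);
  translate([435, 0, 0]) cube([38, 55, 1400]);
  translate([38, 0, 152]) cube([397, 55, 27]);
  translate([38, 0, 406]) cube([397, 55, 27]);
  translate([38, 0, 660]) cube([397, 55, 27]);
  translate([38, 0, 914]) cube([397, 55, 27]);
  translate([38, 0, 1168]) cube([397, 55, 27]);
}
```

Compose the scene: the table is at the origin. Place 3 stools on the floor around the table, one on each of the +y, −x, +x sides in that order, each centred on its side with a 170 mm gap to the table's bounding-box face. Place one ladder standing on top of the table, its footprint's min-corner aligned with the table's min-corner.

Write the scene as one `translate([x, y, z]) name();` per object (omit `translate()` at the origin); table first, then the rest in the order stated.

table();
translate([203, 1146, 0]) stool();
translate([-525, 312, 0]) stool();
translate([931, 312, 0]) stool();
translate([0, 0, 687]) ladder();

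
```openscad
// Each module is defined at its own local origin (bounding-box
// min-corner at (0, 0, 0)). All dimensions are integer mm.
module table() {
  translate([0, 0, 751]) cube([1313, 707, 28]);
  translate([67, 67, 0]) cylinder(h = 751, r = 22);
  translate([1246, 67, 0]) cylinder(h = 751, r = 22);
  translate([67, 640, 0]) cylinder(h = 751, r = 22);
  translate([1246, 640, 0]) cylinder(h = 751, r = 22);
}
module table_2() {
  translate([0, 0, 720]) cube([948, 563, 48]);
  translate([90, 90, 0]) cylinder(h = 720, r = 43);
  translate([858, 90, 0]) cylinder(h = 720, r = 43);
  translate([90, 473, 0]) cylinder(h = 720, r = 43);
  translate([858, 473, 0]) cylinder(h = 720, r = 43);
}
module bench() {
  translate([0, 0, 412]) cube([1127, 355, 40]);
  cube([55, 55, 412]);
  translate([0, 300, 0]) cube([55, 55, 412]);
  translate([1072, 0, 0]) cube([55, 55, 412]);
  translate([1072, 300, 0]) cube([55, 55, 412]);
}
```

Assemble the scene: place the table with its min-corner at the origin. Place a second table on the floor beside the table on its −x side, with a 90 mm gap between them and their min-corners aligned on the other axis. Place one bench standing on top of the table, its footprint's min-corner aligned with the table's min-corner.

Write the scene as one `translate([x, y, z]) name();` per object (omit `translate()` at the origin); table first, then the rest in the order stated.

table();
translate([-1038, 0, 0]) table_2();
translate([0, 0, 779]) bench();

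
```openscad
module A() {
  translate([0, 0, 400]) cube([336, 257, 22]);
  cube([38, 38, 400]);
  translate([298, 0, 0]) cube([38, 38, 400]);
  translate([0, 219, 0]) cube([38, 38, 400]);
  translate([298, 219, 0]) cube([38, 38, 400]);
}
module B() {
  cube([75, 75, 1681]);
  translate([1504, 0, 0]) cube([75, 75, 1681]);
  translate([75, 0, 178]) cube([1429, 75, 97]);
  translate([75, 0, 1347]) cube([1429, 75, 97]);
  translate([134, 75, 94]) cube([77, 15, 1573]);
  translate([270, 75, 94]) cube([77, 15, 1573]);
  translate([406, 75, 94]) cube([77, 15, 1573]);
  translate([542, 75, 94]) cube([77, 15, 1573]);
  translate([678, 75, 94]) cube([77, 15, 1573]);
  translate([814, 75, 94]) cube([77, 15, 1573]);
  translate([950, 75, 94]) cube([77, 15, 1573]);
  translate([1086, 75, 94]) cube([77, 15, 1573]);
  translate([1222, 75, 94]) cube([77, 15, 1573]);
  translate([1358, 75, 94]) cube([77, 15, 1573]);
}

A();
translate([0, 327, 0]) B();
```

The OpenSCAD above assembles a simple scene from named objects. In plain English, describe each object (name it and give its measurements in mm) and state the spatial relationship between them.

A is a four-legged stool. The seat is a 336×257×22 mm slab whose top surface is at z = 422 mm; four square legs, each 38×38 mm in cross-section, run from the floor (z = 0) to the underside of the seat, each flush with a corner of the seat.

B is a fence section. Two 75×75 mm posts, 1681 mm tall, stand on the floor with a clear span of 1429 mm between their inner faces. Two horizontal rails of 75×97 mm section span the gap between the posts with their undersides at z = 178 mm and z = 1347 mm, flush with the posts' −y face. 10 pickets, each 77 mm wide, 15 mm thick and 1573 mm tall, are fixed to the +y face of the rails with their bottoms at z = 94 mm, evenly spaced across the span with equal gaps (rounded down to the nearest mm) at the −x end and between each pair — any rounding remainder accumulates at the +x end.

The fence section is on the floor beside the stool on its +y side.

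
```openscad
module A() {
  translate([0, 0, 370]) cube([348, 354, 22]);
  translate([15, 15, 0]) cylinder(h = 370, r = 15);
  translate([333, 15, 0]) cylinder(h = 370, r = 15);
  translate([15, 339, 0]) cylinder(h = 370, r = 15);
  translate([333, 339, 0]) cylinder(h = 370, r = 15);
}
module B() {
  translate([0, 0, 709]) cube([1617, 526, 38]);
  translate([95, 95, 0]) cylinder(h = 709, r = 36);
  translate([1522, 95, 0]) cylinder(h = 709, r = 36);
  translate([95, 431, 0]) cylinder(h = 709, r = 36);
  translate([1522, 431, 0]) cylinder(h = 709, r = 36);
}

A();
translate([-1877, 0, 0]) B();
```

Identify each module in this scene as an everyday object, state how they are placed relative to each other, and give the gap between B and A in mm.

The table's nearest face is 260 mm from the stool's −x face.

A is a stool. B is a table. The table is on the floor beside the stool on its −x side. The gap between the table and the stool is 260 mm.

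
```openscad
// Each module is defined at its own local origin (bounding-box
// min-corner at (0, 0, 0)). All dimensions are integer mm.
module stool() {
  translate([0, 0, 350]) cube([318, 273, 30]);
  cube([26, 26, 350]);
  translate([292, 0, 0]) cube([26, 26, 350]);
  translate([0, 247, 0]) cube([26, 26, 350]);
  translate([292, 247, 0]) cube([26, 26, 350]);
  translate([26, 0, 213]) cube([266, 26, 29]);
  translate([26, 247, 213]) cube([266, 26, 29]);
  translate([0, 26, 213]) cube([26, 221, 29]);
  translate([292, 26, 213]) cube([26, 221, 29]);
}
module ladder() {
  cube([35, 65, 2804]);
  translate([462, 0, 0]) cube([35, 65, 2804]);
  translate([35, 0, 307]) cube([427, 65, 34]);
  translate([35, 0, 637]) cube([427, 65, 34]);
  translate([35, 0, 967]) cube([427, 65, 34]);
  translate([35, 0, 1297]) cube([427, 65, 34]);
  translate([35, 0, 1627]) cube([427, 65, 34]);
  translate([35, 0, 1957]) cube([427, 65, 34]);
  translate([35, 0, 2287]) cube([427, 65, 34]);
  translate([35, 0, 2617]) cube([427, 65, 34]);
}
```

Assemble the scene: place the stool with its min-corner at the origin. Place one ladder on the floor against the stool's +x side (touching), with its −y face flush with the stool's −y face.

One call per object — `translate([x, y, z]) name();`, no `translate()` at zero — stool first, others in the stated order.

stool();
translate([318, 0, 0]) ladder();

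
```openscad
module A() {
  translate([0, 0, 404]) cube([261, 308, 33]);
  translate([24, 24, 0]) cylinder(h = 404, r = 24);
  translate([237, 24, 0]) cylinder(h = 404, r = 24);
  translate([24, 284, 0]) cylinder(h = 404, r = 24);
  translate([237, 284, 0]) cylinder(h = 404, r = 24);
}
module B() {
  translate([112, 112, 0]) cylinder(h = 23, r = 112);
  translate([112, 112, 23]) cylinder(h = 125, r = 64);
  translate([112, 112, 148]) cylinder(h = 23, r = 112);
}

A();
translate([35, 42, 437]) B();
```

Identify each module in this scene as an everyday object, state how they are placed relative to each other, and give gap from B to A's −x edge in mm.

A is a stool. B is a spool. The spool is on top of the stool. The gap from the spool to the stool's −x edge is 35 mm.

The spool's min-x is at 35; the stool's min-x is 0; gap = 35 mm.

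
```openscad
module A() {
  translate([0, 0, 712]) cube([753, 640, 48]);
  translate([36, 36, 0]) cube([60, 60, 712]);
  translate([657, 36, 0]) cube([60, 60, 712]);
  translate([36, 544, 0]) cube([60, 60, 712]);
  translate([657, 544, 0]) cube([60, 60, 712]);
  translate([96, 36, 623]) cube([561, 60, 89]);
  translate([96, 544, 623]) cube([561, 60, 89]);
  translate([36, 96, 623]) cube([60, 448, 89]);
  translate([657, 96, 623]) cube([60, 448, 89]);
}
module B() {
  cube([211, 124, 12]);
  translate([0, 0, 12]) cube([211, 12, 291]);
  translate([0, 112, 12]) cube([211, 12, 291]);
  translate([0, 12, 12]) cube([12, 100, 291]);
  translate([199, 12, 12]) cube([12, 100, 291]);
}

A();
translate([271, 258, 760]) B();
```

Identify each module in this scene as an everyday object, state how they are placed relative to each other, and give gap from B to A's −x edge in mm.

The open box's min-x is at 271; the table's min-x is 0; gap = 271 mm.

A is a table. B is an open box. The open box is on top of the table, centred. The gap from the open box to the table's −x edge is 271 mm.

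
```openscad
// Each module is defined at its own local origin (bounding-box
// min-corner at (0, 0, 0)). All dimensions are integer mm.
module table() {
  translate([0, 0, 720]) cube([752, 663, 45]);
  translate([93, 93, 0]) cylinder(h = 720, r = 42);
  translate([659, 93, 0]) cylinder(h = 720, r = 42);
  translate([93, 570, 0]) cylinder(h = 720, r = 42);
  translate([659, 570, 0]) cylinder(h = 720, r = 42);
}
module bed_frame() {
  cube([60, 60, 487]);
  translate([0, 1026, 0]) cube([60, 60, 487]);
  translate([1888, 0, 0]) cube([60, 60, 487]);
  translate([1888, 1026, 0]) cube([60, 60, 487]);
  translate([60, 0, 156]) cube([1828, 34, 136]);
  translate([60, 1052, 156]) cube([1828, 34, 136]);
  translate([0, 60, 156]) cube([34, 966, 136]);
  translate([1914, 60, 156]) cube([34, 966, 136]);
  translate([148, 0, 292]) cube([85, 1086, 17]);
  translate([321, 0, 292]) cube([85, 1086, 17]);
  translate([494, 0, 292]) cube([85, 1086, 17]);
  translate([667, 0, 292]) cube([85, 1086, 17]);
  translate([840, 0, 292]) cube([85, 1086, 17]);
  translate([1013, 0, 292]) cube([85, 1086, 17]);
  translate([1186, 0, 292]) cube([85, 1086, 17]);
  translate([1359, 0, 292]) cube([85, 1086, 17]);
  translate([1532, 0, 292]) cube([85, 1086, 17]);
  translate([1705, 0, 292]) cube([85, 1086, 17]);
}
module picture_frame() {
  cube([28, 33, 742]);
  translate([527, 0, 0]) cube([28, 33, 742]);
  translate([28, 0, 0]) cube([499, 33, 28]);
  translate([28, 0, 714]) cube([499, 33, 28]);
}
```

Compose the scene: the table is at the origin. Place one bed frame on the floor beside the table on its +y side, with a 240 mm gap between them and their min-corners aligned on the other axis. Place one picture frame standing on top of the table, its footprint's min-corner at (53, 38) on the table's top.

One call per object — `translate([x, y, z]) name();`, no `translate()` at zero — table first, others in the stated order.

table();
translate([0, 903, 0]) bed_frame();
translate([53, 38, 765]) picture_frame();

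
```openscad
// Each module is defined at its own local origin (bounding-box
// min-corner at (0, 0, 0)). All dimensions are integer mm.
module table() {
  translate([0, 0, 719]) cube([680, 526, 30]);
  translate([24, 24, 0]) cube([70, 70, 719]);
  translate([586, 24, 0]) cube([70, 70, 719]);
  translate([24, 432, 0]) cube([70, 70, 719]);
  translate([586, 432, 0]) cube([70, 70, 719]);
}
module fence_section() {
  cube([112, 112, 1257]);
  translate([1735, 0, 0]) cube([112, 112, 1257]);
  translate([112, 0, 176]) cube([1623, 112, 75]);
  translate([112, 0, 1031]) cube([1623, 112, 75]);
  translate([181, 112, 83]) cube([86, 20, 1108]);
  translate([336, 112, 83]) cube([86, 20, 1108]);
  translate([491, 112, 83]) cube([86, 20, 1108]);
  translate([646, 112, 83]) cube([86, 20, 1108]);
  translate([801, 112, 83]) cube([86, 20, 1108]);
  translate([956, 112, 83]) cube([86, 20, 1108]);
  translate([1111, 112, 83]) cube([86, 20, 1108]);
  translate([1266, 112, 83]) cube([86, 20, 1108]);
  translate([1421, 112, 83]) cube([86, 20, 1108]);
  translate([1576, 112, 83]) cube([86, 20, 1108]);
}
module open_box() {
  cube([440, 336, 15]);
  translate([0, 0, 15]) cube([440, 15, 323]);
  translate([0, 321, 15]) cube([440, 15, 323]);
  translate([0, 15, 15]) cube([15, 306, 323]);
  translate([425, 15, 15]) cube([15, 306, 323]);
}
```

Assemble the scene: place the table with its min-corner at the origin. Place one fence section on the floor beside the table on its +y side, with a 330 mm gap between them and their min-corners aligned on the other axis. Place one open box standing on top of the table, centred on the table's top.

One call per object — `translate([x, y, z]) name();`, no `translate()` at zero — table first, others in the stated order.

table();
translate([0, 856, 0]) fence_section();
translate([120, 95, 749]) open_box();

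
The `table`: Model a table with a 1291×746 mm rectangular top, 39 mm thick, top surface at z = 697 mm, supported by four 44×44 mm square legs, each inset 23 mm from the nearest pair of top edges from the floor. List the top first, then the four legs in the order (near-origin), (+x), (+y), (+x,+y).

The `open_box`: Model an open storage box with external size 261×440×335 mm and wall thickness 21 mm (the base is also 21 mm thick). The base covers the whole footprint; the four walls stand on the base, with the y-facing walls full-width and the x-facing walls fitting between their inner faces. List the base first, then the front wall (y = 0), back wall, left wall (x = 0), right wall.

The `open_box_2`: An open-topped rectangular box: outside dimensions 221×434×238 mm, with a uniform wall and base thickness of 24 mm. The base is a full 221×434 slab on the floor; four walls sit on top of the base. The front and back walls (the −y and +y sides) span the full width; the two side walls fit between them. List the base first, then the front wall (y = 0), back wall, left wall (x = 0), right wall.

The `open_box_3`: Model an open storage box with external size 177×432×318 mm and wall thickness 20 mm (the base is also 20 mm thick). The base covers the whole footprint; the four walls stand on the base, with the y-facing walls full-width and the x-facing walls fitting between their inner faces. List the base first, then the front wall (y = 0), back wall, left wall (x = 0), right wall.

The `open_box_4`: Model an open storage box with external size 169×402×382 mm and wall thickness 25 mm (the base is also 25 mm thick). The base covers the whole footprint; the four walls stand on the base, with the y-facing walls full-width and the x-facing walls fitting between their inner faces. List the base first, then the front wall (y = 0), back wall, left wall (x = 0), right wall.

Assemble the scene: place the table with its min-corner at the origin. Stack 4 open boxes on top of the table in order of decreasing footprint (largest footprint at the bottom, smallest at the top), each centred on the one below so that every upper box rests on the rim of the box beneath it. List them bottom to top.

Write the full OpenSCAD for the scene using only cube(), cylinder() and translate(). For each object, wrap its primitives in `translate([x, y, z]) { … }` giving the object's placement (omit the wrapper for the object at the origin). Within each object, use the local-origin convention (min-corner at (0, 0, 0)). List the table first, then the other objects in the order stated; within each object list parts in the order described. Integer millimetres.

translate([0, 0, 658]) cube([1291, 746, 39]);
translate([23, 23, 0]) cube([44, 44, 658]);
translate([1224, 23, 0]) cube([44, 44, 658]);
translate([23, 679, 0]) cube([44, 44, 658]);
translate([1224, 679, 0]) cube([44, 44, 658]);
translate([515, 153, 697]) {
  cube([261, 440, 21]);
  translate([0, 0, 21]) cube([261, 21, 314]);
  translate([0, 419, 21]) cube([261, 21, 314]);
  translate([0, 21, 21]) cube([21, 398, 314]);
  translate([240, 21, 21]) cube([21, 398, 314]);
}
translate([535, 156, 1032]) {
  cube([221, 434, 24]);
  translate([0, 0, 24]) cube([221, 24, 214]);
  translate([0, 410, 24]) cube([221, 24, 214]);
  translate([0, 24, 24]) cube([24, 386, 214]);
  translate([197, 24, 24]) cube([24, 386, 214]);
}
translate([557, 157, 1270]) {
  cube([177, 432, 20]);
  translate([0, 0, 20]) cube([177, 20, 298]);
  translate([0, 412, 20]) cube([177, 20, 298]);
  translate([0, 20, 20]) cube([20, 392, 298]);
  translate([157, 20, 20]) cube([20, 392, 298]);
}
translate([561, 172, 1588]) {
  cube([169, 402, 25]);
  translate([0, 0, 25]) cube([169, 25, 357]);
  translate([0, 377, 25]) cube([169, 25, 357]);
  translate([0, 25, 25]) cube([25, 352, 357]);
  translate([144, 25, 25]) cube([25, 352, 357]);
}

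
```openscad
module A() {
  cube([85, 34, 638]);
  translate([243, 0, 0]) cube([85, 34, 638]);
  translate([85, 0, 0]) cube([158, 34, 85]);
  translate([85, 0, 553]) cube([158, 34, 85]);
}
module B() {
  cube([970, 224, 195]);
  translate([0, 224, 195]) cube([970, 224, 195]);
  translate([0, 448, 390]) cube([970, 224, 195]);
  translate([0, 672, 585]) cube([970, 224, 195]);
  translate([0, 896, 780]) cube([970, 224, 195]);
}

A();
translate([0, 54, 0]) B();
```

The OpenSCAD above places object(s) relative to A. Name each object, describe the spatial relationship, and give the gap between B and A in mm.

The staircase's nearest face is 20 mm from the picture frame's +y face.

A is a picture frame. B is a staircase. The staircase is on the floor beside the picture frame on its +y side. The gap between the staircase and the picture frame is 20 mm.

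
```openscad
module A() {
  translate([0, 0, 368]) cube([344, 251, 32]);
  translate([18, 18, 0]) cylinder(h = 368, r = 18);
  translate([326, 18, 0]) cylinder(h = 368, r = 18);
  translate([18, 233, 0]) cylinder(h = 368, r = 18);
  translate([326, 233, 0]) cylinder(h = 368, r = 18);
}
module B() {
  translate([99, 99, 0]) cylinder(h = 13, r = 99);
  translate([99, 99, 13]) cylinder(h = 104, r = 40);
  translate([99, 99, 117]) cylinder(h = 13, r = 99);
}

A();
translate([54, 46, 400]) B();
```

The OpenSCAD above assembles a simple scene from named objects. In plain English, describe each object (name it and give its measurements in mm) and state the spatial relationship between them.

A is a four-legged stool. The seat is a 344×251×32 mm slab whose top surface is at z = 400 mm; four round legs, each 36 mm in diameter, run from the floor (z = 0) to the underside of the seat, each leg's axis is inset half a diameter from the nearest pair of seat edges (so the leg's bounding box is flush with the corner).

B is a spool: two coaxial disc flanges of radius 99 mm and thickness 13 mm, joined by a core cylinder of radius 40 mm and height 104 mm. The lower flange rests on z = 0 and the three cylinders share a vertical axis.

The spool is on top of the stool.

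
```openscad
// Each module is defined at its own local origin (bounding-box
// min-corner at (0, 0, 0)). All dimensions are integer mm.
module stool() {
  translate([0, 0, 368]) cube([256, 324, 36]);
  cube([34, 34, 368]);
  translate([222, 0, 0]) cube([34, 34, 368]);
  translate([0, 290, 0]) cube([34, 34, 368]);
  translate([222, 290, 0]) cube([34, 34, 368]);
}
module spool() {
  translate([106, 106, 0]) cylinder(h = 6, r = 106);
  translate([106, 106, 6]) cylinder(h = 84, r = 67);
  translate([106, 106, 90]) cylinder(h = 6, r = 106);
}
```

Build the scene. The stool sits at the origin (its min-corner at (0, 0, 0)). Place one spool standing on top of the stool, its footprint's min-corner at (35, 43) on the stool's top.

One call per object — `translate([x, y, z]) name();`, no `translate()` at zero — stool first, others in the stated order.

stool();
translate([35, 43, 404]) spool();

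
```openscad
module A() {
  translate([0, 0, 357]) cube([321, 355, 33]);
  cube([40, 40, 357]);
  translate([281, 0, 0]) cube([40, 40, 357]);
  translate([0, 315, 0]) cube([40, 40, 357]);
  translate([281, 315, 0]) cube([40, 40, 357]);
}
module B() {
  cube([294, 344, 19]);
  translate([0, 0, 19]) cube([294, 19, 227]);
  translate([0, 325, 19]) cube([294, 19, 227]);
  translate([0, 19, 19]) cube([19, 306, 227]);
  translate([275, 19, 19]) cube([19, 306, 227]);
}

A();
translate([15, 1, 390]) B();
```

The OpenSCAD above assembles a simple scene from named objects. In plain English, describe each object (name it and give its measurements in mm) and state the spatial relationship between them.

A is a simple wooden stool: a rectangular seat 321 mm (x) by 355 mm (y), 33 mm thick, top face at z = 390 mm, on four square legs, each 40×40 mm in cross-section. The legs rest on z = 0, each flush with a corner of the seat.

B is an open storage box with external size 294×344×246 mm and wall thickness 19 mm (the base is also 19 mm thick). The base covers the whole footprint; the four walls stand on the base, with the y-facing walls full-width and the x-facing walls fitting between their inner faces.

The open box is on top of the stool.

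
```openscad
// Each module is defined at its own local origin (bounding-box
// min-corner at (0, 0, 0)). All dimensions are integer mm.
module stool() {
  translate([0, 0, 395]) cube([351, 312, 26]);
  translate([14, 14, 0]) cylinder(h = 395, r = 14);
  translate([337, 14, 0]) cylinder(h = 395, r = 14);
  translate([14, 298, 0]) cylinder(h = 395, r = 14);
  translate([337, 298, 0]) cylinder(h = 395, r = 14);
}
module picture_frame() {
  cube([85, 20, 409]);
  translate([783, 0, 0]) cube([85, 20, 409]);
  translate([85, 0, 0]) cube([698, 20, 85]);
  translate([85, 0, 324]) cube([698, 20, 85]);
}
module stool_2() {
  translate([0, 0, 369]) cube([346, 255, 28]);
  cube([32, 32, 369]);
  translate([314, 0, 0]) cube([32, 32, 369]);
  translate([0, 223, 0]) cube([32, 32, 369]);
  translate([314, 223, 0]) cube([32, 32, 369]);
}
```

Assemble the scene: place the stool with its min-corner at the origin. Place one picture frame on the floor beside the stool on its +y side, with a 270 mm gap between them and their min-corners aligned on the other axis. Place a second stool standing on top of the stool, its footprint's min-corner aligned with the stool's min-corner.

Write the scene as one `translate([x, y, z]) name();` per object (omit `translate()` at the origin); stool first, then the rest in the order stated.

stool();
translate([0, 582, 0]) picture_frame();
translate([0, 0, 421]) stool_2();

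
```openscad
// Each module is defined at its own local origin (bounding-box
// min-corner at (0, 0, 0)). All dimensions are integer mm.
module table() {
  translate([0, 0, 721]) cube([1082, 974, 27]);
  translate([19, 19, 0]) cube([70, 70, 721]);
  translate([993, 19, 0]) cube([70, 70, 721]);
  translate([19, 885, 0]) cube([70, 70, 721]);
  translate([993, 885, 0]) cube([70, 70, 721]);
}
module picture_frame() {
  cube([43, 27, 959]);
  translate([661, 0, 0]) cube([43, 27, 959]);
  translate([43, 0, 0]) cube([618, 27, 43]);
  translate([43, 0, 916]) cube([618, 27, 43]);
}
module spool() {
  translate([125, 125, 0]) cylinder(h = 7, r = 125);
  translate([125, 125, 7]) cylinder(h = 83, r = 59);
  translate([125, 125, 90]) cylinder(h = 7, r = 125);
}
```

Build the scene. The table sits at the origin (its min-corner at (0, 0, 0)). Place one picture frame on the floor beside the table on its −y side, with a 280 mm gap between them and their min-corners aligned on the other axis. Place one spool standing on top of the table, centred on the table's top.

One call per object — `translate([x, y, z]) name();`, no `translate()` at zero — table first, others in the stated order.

table();
translate([0, -307, 0]) picture_frame();
translate([416, 362, 748]) spool();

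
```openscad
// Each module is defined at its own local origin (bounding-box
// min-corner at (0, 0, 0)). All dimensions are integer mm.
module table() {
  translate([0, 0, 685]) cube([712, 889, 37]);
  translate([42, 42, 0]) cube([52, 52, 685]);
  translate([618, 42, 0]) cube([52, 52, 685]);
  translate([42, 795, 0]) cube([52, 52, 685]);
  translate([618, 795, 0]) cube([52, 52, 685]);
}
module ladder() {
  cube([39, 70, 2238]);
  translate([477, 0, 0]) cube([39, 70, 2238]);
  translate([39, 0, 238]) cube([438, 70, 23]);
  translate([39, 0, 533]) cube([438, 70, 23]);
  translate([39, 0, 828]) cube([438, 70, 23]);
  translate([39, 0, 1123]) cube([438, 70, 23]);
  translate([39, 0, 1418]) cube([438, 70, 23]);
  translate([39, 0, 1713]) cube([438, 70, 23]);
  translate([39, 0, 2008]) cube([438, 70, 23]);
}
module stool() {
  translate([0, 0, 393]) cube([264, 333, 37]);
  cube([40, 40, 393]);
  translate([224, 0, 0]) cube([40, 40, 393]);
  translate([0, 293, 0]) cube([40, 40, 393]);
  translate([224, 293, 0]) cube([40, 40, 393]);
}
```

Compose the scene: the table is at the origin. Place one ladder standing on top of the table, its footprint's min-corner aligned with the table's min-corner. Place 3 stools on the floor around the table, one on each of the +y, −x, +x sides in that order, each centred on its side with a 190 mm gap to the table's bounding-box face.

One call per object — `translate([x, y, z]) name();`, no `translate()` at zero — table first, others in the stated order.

table();
translate([0, 0, 722]) ladder();
translate([224, 1079, 0]) stool();
translate([-454, 278, 0]) stool();
translate([902, 278, 0]) stool();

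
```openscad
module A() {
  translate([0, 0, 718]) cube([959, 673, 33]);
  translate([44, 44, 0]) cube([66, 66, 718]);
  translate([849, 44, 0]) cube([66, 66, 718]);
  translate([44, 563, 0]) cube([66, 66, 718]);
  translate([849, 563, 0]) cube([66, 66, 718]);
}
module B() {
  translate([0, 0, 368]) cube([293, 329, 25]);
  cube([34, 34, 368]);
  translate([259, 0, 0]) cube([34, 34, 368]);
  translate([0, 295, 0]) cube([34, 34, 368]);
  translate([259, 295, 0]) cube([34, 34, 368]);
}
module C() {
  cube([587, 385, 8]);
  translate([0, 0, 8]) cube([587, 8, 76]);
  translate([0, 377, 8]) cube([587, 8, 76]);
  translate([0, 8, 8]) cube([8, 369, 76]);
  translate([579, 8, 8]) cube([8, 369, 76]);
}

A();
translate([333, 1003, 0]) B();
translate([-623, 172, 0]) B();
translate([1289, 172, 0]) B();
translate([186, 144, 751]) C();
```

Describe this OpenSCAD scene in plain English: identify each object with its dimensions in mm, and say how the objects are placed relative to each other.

A is a table with a 959×673 mm rectangular top, 33 mm thick, top surface at z = 751 mm, supported by four 66×66 mm square legs, each inset 44 mm from the nearest pair of top edges, running from the floor.

B is a four-legged stool. The seat is a 293×329×25 mm slab whose top surface is at z = 393 mm; four square legs, each 34×34 mm in cross-section, run from the floor (z = 0) to the underside of the seat, each flush with a corner of the seat.

C is an open-topped rectangular box: outside dimensions 587×385×84 mm, with a uniform wall and base thickness of 8 mm. The base is a full 587×385 slab on the floor; four walls sit on top of the base. The front and back walls (the −y and +y sides) span the full width; the two side walls fit between them.

Three stools sit around the table at the +y, −x, +x sides. The open box is on top of the table, centred.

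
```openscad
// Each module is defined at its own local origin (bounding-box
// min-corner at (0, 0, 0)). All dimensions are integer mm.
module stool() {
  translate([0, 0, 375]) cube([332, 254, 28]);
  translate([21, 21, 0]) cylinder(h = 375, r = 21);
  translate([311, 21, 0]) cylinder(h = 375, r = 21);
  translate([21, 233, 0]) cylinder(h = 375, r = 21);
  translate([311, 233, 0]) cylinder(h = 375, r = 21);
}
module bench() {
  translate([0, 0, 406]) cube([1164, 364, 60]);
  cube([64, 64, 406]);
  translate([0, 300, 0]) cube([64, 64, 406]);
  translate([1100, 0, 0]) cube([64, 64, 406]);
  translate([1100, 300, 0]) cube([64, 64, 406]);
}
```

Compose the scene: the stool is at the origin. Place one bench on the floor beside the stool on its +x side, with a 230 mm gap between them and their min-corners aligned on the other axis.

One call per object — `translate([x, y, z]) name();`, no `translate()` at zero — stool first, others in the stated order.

stool();
translate([562, 0, 0]) bench();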